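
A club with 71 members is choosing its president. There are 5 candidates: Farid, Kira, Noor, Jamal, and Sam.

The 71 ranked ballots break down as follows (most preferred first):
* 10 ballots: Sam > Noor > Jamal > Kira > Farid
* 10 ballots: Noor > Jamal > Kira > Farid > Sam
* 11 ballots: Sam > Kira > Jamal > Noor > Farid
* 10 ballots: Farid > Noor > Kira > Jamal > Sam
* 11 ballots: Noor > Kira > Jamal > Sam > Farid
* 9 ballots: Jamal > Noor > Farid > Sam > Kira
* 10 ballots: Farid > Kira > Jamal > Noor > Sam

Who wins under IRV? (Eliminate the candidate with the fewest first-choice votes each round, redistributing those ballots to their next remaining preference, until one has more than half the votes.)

Round 1: Farid 20, Kira 0, Noor 21, Jamal 9, Sam 21. Kira eliminated.
Round 2: Farid 20, Noor 21, Jamal 9, Sam 21. Jamal eliminated.
Round 3: Farid 20, Noor 30, Sam 21. Farid eliminated.
Round 4: Noor 50, Sam 21. Noor has a majority (≥36).

Noor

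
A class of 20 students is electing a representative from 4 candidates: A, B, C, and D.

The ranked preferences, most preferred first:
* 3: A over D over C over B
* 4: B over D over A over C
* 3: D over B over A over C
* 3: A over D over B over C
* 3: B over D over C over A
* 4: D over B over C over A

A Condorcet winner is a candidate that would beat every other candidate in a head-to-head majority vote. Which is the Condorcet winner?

D vs A: 14–6
D vs B: 13–7
D vs C: 20–0
D beats every other candidate.

D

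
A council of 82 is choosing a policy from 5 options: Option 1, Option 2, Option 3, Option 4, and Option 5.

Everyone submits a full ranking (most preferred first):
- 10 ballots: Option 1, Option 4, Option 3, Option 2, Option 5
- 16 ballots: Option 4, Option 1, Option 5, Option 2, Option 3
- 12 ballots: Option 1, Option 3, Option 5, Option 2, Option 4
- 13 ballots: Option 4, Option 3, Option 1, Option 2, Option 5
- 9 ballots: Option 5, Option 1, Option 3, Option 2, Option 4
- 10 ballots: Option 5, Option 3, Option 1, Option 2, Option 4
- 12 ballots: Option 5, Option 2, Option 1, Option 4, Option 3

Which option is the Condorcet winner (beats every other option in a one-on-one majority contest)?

Option 1 vs Option 2: 70–12
Option 1 vs Option 3: 59–23
Option 1 vs Option 4: 53–29
Option 1 vs Option 5: 51–31
Option 1 beats every other option.

Option 1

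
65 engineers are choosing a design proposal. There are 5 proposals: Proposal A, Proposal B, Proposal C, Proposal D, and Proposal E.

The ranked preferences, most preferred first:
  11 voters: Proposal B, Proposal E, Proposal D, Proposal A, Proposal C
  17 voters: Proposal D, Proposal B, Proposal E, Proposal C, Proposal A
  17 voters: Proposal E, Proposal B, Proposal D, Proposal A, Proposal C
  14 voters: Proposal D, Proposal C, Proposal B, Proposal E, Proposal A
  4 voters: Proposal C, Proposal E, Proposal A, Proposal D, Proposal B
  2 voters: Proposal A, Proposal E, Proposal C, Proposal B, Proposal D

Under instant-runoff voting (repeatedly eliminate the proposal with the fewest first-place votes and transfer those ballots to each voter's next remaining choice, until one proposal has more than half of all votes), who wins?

Proposal E

Round 1: Proposal A 2, Proposal B 11, Proposal C 4, Proposal D 31, Proposal E 17. Proposal A eliminated.
Round 2: Proposal B 11, Proposal C 4, Proposal D 31, Proposal E 19. Proposal C eliminated.
Round 3: Proposal B 11, Proposal D 31, Proposal E 23. Proposal B eliminated.
Round 4: Proposal D 31, Proposal E 34. Proposal E has a majority (≥33).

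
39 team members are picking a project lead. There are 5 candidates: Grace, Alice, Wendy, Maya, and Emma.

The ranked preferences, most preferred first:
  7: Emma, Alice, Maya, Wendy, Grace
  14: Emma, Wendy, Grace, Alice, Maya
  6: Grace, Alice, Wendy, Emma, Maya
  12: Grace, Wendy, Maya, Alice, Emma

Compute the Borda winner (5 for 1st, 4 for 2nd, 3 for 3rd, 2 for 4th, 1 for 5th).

Grace: 7×1 + 14×3 + 6×5 + 12×5 = 139
Alice: 7×4 + 14×2 + 6×4 + 12×2 = 104
Wendy: 7×2 + 14×4 + 6×3 + 12×4 = 136
Maya: 7×3 + 14×1 + 6×1 + 12×3 = 77
Emma: 7×5 + 14×5 + 6×2 + 12×1 = 129

Grace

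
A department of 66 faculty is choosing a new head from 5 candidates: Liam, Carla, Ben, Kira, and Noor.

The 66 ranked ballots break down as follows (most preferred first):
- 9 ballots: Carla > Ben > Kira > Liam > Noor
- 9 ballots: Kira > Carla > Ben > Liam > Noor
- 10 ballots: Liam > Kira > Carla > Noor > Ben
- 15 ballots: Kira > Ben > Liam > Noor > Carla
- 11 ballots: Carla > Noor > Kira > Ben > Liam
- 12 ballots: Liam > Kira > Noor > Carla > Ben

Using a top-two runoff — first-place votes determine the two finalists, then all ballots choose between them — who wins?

Kira

Round 1 first-place votes: Liam 22, Carla 20, Ben 0, Kira 24, Noor 0. Kira and Liam advance.
Runoff: Kira is ranked above Liam on 44 ballots, Liam above Kira on 22.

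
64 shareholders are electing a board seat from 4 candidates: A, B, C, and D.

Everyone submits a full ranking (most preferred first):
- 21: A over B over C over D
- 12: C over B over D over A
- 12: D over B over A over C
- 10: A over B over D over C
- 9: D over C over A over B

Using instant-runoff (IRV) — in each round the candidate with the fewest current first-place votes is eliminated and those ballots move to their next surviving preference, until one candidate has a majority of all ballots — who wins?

D

Round 1: A 31, B 0, C 12, D 21. B eliminated.
Round 2: A 31, C 12, D 21. C eliminated.
Round 3: A 31, D 33. D has a majority (≥33).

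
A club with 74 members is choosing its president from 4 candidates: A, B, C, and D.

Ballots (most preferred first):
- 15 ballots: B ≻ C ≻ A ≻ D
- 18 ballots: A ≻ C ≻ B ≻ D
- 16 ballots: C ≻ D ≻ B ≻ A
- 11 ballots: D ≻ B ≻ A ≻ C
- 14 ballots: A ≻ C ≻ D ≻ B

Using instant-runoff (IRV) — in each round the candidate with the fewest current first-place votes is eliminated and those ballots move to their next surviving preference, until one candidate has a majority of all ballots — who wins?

Round 1: A 32, B 15, C 16, D 11. D eliminated.
Round 2: A 32, B 26, C 16. C eliminated.
Round 3: A 32, B 42. B has a majority (≥38).

B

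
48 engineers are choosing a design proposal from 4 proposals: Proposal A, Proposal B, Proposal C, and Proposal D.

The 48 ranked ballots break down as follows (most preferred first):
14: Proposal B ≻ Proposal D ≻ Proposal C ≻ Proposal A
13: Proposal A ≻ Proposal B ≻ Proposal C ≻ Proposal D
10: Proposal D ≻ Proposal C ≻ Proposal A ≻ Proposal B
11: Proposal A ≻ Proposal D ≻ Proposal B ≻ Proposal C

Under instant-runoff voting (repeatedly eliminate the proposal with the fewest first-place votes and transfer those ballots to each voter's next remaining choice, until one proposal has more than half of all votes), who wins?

Round 1: Proposal A 24, Proposal B 14, Proposal C 0, Proposal D 10. Proposal C eliminated.
Round 2: Proposal A 24, Proposal B 14, Proposal D 10. Proposal D eliminated.
Round 3: Proposal A 34, Proposal B 14. Proposal A has a majority (≥25).

Proposal A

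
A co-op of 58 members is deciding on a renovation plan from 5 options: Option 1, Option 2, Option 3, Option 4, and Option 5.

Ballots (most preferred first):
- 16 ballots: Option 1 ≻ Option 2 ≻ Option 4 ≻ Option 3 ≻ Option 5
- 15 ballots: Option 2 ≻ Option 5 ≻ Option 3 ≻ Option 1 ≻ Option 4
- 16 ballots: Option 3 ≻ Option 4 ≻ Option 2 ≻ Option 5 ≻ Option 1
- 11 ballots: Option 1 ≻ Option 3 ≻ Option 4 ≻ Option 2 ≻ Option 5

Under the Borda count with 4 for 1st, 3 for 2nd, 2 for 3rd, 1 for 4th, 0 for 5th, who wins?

Option 2

Option 1: 16×4 + 15×1 + 16×0 + 11×4 = 123
Option 2: 16×3 + 15×4 + 16×2 + 11×1 = 151
Option 3: 16×1 + 15×2 + 16×4 + 11×3 = 143
Option 4: 16×2 + 15×0 + 16×3 + 11×2 = 102
Option 5: 16×0 + 15×3 + 16×1 + 11×0 = 61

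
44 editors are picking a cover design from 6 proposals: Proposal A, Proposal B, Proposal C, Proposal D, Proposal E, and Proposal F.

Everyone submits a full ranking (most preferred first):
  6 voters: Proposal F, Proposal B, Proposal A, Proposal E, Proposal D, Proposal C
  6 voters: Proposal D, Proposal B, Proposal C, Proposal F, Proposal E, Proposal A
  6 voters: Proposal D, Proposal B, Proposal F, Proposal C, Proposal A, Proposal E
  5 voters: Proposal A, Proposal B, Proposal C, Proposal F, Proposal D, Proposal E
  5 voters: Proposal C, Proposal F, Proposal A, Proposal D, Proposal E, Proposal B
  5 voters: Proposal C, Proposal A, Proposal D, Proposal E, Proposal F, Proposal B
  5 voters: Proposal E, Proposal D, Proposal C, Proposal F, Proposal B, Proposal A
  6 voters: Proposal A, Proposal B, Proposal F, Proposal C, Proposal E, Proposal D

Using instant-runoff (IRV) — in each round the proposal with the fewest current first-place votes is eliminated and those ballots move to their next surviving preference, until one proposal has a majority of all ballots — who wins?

Round 1: Proposal A 11, Proposal B 0, Proposal C 10, Proposal D 12, Proposal E 5, Proposal F 6. Proposal B eliminated.
Round 2: Proposal A 11, Proposal C 10, Proposal D 12, Proposal E 5, Proposal F 6. Proposal E eliminated.
Round 3: Proposal A 11, Proposal C 10, Proposal D 17, Proposal F 6. Proposal F eliminated.
Round 4: Proposal A 17, Proposal C 10, Proposal D 17. Proposal C eliminated.
Round 5: Proposal A 27, Proposal D 17. Proposal A has a majority (≥23).

Proposal A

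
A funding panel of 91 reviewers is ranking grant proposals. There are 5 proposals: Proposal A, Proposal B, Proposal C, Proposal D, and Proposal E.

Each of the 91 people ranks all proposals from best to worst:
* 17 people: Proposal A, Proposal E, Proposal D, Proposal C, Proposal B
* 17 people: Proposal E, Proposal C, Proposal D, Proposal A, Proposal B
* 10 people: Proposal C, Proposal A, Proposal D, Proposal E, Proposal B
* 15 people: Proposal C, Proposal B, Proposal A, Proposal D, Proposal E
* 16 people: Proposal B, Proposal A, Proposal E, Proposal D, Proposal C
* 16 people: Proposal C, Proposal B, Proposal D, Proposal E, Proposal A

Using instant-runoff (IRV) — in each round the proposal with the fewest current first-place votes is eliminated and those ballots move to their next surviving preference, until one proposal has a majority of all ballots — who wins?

Round 1: Proposal A 17, Proposal B 16, Proposal C 41, Proposal D 0, Proposal E 17. Proposal D eliminated.
Round 2: Proposal A 17, Proposal B 16, Proposal C 41, Proposal E 17. Proposal B eliminated.
Round 3: Proposal A 33, Proposal C 41, Proposal E 17. Proposal E eliminated.
Round 4: Proposal A 33, Proposal C 58. Proposal C has a majority (≥46).

Proposal C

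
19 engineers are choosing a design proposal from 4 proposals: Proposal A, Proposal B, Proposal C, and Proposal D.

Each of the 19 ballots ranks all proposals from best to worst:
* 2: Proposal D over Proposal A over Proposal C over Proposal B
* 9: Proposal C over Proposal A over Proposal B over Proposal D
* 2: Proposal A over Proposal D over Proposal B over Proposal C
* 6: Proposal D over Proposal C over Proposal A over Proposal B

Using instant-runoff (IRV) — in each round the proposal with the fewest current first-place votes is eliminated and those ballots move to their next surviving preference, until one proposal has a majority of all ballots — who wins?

Proposal D

Round 1: Proposal A 2, Proposal B 0, Proposal C 9, Proposal D 8. Proposal B eliminated.
Round 2: Proposal A 2, Proposal C 9, Proposal D 8. Proposal A eliminated.
Round 3: Proposal C 9, Proposal D 10. Proposal D has a majority (≥10).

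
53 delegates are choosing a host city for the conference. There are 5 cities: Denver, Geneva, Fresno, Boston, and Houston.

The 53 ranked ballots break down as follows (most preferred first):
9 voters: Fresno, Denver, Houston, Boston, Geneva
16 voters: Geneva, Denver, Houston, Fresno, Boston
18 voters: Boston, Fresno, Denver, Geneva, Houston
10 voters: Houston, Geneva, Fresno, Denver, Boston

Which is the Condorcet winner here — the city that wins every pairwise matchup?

Fresno

Fresno vs Denver: 37–16
Fresno vs Geneva: 27–26
Fresno vs Boston: 35–18
Fresno vs Houston: 27–26
Fresno beats every other city.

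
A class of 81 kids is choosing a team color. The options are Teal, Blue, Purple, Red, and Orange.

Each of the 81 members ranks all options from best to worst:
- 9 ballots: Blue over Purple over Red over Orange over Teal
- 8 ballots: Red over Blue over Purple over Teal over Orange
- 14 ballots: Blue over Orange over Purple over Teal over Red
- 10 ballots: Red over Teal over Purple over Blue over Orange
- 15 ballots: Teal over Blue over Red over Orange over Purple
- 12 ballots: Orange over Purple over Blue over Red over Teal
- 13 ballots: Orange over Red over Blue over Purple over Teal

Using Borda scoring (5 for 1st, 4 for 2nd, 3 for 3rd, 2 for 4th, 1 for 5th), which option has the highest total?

Blue

Teal: 9×1 + 8×2 + 14×2 + 10×4 + 15×5 + 12×1 + 13×1 = 193
Blue: 9×5 + 8×4 + 14×5 + 10×2 + 15×4 + 12×3 + 13×3 = 302
Purple: 9×4 + 8×3 + 14×3 + 10×3 + 15×1 + 12×4 + 13×2 = 221
Red: 9×3 + 8×5 + 14×1 + 10×5 + 15×3 + 12×2 + 13×4 = 252
Orange: 9×2 + 8×1 + 14×4 + 10×1 + 15×2 + 12×5 + 13×5 = 247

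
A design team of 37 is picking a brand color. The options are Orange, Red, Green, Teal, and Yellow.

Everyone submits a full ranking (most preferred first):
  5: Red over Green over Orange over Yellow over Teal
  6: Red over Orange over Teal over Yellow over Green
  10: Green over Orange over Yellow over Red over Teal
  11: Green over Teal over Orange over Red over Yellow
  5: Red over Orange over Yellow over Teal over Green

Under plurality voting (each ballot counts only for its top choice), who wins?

Green

First-place votes: Orange 0, Red 16, Green 21, Teal 0, Yellow 0.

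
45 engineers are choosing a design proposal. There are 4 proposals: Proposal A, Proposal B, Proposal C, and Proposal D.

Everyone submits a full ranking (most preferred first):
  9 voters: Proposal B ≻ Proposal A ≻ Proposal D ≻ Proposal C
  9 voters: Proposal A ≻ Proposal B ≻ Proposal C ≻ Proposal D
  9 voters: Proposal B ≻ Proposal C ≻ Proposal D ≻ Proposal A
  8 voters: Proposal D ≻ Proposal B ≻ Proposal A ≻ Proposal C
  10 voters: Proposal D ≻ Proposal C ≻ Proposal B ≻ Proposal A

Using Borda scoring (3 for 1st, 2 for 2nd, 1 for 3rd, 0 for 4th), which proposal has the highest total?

Proposal B

Proposal A: 9×2 + 9×3 + 9×0 + 8×1 + 10×0 = 53
Proposal B: 9×3 + 9×2 + 9×3 + 8×2 + 10×1 = 98
Proposal C: 9×0 + 9×1 + 9×2 + 8×0 + 10×2 = 47
Proposal D: 9×1 + 9×0 + 9×1 + 8×3 + 10×3 = 72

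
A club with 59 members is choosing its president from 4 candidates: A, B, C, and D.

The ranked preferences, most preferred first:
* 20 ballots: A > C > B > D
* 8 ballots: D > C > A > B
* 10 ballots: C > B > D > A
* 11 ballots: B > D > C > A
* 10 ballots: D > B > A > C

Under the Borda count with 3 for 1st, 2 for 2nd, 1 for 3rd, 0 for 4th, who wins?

A: 20×3 + 8×1 + 10×0 + 11×0 + 10×1 = 78
B: 20×1 + 8×0 + 10×2 + 11×3 + 10×2 = 93
C: 20×2 + 8×2 + 10×3 + 11×1 + 10×0 = 97
D: 20×0 + 8×3 + 10×1 + 11×2 + 10×3 = 86

C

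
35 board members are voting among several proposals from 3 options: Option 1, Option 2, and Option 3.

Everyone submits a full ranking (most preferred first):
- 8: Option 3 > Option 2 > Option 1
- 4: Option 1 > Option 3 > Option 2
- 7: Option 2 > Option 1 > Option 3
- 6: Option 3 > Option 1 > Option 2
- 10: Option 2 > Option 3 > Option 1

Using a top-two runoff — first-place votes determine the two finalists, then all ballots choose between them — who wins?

Option 3

Round 1 first-place votes: Option 1 4, Option 2 17, Option 3 14. Option 2 and Option 3 advance.
Runoff: Option 2 is ranked above Option 3 on 17 ballots, Option 3 above Option 2 on 18.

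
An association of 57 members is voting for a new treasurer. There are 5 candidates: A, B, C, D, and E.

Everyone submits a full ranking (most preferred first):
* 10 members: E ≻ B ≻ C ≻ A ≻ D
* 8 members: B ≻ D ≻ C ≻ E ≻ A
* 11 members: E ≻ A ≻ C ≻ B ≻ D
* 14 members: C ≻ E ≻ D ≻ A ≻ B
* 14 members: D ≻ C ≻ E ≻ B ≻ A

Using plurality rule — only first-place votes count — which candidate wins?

First-place votes: A 0, B 8, C 14, D 14, E 21.

E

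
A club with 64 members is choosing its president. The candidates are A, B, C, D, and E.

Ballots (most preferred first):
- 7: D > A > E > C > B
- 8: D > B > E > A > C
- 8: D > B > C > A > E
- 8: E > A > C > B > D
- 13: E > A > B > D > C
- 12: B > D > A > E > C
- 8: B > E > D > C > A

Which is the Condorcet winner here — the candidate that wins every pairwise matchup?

B

B vs A: 36–28
B vs C: 49–15
B vs D: 41–23
B vs E: 36–28
B beats every other candidate.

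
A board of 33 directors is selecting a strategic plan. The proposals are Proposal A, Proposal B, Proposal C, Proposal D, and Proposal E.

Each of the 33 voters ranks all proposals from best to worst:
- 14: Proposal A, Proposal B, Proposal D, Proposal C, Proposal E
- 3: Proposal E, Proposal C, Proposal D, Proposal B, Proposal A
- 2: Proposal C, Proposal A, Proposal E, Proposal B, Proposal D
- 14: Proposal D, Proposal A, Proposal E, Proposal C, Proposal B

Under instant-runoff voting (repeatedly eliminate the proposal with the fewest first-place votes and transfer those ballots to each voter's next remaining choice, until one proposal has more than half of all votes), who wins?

Proposal D

Round 1: Proposal A 14, Proposal B 0, Proposal C 2, Proposal D 14, Proposal E 3. Proposal B eliminated.
Round 2: Proposal A 14, Proposal C 2, Proposal D 14, Proposal E 3. Proposal C eliminated.
Round 3: Proposal A 16, Proposal D 14, Proposal E 3. Proposal E eliminated.
Round 4: Proposal A 16, Proposal D 17. Proposal D has a majority (≥17).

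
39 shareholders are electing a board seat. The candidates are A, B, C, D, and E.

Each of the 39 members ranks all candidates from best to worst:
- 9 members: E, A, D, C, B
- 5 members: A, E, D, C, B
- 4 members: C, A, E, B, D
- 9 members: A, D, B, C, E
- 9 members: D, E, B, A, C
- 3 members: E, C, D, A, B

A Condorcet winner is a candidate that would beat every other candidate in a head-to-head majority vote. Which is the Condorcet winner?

E vs A: 21–18
E vs B: 30–9
E vs C: 26–13
E vs D: 21–18
E beats every other candidate.

E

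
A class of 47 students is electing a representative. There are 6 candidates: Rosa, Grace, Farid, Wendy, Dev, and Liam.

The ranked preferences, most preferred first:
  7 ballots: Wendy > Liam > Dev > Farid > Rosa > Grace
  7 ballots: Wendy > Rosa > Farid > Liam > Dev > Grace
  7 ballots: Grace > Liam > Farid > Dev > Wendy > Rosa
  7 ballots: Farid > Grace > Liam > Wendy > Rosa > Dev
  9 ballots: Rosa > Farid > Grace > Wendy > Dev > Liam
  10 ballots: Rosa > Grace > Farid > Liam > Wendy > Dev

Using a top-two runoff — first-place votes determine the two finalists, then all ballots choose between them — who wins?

Round 1 first-place votes: Rosa 19, Grace 7, Farid 7, Wendy 14, Dev 0, Liam 0. Rosa and Wendy advance.
Runoff: Rosa is ranked above Wendy on 19 ballots, Wendy above Rosa on 28.

Wendy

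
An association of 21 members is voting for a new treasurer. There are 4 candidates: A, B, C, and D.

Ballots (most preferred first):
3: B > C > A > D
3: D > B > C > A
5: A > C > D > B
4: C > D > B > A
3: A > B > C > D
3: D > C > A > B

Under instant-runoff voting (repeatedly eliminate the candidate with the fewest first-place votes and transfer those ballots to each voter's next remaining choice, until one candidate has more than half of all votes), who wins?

C

Round 1: A 8, B 3, C 4, D 6. B eliminated.
Round 2: A 8, C 7, D 6. D eliminated.
Round 3: A 8, C 13. C has a majority (≥11).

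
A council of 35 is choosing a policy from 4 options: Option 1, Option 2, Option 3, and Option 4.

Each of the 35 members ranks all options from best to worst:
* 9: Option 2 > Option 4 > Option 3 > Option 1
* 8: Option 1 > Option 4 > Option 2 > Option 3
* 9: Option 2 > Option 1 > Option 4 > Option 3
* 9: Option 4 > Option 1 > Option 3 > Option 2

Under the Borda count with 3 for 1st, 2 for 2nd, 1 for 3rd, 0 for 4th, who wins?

Option 4

Option 1: 9×0 + 8×3 + 9×2 + 9×2 = 60
Option 2: 9×3 + 8×1 + 9×3 + 9×0 = 62
Option 3: 9×1 + 8×0 + 9×0 + 9×1 = 18
Option 4: 9×2 + 8×2 + 9×1 + 9×3 = 70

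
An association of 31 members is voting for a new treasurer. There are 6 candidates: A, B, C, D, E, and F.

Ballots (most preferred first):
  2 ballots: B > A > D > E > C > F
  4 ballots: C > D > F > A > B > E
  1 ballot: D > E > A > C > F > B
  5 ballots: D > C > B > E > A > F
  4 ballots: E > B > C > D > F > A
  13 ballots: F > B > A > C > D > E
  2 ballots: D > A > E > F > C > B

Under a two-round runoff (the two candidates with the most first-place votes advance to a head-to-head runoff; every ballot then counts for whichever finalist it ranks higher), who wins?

D

Round 1 first-place votes: A 0, B 2, C 4, D 8, E 4, F 13. F and D advance.
Runoff: F is ranked above D on 13 ballots, D above F on 18.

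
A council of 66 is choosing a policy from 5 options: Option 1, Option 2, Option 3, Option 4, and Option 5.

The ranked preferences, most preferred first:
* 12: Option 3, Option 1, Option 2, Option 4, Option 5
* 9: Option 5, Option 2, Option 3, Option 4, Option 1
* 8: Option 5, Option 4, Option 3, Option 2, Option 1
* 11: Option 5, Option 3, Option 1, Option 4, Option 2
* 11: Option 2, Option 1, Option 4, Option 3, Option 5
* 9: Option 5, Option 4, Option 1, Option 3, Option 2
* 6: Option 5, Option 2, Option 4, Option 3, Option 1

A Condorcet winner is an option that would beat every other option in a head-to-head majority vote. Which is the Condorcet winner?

Option 5 vs Option 1: 43–23
Option 5 vs Option 2: 43–23
Option 5 vs Option 3: 43–23
Option 5 vs Option 4: 43–23
Option 5 beats every other option.

Option 5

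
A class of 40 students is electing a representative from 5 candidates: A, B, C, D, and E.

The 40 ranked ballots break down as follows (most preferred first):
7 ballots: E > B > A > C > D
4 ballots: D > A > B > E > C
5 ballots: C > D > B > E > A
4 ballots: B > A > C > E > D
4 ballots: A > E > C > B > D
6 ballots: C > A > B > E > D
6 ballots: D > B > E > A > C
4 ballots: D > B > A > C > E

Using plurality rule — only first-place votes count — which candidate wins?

First-place votes: A 4, B 4, C 11, D 14, E 7.

D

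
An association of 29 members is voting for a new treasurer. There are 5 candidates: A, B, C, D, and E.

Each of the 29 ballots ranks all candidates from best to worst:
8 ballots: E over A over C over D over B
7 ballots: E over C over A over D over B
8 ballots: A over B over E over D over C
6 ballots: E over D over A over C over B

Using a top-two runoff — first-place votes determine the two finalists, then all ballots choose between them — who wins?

E

Round 1 first-place votes: A 8, B 0, C 0, D 0, E 21. E and A advance.
Runoff: E is ranked above A on 21 ballots, A above E on 8.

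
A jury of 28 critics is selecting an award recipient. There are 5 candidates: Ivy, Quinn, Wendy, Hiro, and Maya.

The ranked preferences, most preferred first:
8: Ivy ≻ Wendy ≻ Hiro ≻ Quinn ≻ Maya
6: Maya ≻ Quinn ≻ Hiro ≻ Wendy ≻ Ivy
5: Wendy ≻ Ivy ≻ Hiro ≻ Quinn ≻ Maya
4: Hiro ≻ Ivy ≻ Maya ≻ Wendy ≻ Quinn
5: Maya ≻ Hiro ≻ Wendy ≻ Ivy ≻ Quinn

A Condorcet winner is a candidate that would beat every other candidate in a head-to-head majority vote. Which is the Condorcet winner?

Hiro vs Ivy: 15–13
Hiro vs Quinn: 22–6
Hiro vs Wendy: 15–13
Hiro vs Maya: 17–11
Hiro beats every other candidate.

Hiro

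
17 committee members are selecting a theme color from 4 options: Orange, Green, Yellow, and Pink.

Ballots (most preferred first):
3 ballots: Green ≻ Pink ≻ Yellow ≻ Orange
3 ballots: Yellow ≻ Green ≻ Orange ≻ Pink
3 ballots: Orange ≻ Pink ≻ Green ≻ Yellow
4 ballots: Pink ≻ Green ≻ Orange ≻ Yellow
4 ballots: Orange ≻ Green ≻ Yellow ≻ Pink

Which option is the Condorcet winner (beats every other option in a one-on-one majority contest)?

Green vs Orange: 10–7
Green vs Yellow: 14–3
Green vs Pink: 10–7
Green beats every other option.

Green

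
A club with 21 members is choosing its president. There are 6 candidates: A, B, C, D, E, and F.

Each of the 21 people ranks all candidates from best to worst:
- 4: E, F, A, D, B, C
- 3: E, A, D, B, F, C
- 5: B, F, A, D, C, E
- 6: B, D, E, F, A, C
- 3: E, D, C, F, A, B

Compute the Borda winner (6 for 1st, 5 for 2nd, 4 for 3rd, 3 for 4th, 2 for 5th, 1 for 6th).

E

A: 4×4 + 3×5 + 5×4 + 6×2 + 3×2 = 69
B: 4×2 + 3×3 + 5×6 + 6×6 + 3×1 = 86
C: 4×1 + 3×1 + 5×2 + 6×1 + 3×4 = 35
D: 4×3 + 3×4 + 5×3 + 6×5 + 3×5 = 84
E: 4×6 + 3×6 + 5×1 + 6×4 + 3×6 = 89
F: 4×5 + 3×2 + 5×5 + 6×3 + 3×3 = 78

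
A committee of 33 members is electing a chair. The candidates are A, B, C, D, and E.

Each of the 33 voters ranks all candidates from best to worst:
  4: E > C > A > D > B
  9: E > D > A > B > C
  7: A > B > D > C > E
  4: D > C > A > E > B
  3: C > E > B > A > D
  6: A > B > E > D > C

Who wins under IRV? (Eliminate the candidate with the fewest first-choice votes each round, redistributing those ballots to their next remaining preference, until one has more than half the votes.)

A

Round 1: A 13, B 0, C 3, D 4, E 13. B eliminated.
Round 2: A 13, C 3, D 4, E 13. C eliminated.
Round 3: A 13, D 4, E 16. D eliminated.
Round 4: A 17, E 16. A has a majority (≥17).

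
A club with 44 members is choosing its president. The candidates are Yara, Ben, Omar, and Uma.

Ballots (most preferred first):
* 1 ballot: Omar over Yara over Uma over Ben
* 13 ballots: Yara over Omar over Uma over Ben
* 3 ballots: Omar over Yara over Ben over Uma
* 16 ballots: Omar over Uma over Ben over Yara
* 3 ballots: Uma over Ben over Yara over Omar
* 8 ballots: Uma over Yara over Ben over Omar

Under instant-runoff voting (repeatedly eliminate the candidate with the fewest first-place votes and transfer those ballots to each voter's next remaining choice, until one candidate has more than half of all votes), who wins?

Yara

Round 1: Yara 13, Ben 0, Omar 20, Uma 11. Ben eliminated.
Round 2: Yara 13, Omar 20, Uma 11. Uma eliminated.
Round 3: Yara 24, Omar 20. Yara has a majority (≥23).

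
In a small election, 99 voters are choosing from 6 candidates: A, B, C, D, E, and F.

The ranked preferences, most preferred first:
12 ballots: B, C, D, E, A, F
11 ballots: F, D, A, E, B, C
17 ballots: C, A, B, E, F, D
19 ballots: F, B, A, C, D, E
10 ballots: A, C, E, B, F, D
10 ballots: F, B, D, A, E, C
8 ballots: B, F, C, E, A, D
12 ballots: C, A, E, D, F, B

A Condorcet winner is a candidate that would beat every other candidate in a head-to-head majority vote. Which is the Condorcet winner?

A

A vs B: 50–49
A vs C: 50–49
A vs D: 66–33
A vs E: 79–20
A vs F: 51–48
A beats every other candidate.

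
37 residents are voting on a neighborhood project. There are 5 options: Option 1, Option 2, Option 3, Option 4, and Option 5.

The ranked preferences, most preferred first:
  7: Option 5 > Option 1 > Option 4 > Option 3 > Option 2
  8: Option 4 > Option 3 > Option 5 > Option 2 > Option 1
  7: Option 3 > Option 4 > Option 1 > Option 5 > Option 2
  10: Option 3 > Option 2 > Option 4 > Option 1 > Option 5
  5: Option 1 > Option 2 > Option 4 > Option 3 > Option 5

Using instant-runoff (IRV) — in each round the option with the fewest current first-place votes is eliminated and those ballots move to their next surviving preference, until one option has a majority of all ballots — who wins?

Option 4

Round 1: Option 1 5, Option 2 0, Option 3 17, Option 4 8, Option 5 7. Option 2 eliminated.
Round 2: Option 1 5, Option 3 17, Option 4 8, Option 5 7. Option 1 eliminated.
Round 3: Option 3 17, Option 4 13, Option 5 7. Option 5 eliminated.
Round 4: Option 3 17, Option 4 20. Option 4 has a majority (≥19).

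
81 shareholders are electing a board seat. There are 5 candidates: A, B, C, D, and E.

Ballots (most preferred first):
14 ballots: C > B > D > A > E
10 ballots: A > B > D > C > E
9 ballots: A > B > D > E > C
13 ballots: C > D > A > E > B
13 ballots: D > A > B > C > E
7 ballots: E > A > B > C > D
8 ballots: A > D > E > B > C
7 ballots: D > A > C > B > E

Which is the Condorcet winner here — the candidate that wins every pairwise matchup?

D

D vs A: 47–34
D vs B: 41–40
D vs C: 47–34
D vs E: 74–7
D beats every other candidate.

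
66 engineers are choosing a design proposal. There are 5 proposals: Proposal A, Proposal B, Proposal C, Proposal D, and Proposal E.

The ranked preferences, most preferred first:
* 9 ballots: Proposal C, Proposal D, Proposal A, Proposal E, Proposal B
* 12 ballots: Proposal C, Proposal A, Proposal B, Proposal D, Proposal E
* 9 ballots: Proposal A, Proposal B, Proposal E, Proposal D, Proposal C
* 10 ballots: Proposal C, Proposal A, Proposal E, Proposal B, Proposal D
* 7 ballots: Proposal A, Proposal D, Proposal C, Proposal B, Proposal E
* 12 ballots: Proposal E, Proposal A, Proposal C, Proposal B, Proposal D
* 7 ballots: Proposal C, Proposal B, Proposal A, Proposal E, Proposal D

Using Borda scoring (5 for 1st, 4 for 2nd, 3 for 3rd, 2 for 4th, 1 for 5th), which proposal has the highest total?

Proposal A: 9×3 + 12×4 + 9×5 + 10×4 + 7×5 + 12×4 + 7×3 = 264
Proposal B: 9×1 + 12×3 + 9×4 + 10×2 + 7×2 + 12×2 + 7×4 = 167
Proposal C: 9×5 + 12×5 + 9×1 + 10×5 + 7×3 + 12×3 + 7×5 = 256
Proposal D: 9×4 + 12×2 + 9×2 + 10×1 + 7×4 + 12×1 + 7×1 = 135
Proposal E: 9×2 + 12×1 + 9×3 + 10×3 + 7×1 + 12×5 + 7×2 = 168

Proposal A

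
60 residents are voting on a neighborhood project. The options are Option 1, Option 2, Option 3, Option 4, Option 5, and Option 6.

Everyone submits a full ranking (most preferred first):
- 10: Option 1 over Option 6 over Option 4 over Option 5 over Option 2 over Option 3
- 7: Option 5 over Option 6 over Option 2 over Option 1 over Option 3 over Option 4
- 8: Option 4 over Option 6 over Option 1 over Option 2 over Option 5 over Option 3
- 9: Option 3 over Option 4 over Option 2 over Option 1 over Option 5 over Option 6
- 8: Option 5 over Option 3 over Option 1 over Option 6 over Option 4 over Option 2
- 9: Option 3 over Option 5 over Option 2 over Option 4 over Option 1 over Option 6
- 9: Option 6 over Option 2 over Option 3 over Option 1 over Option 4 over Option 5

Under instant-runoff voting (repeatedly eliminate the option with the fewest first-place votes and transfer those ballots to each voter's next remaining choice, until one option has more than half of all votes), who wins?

Round 1: Option 1 10, Option 2 0, Option 3 18, Option 4 8, Option 5 15, Option 6 9. Option 2 eliminated.
Round 2: Option 1 10, Option 3 18, Option 4 8, Option 5 15, Option 6 9. Option 4 eliminated.
Round 3: Option 1 10, Option 3 18, Option 5 15, Option 6 17. Option 1 eliminated.
Round 4: Option 3 18, Option 5 15, Option 6 27. Option 5 eliminated.
Round 5: Option 3 26, Option 6 34. Option 6 has a majority (≥31).

Option 6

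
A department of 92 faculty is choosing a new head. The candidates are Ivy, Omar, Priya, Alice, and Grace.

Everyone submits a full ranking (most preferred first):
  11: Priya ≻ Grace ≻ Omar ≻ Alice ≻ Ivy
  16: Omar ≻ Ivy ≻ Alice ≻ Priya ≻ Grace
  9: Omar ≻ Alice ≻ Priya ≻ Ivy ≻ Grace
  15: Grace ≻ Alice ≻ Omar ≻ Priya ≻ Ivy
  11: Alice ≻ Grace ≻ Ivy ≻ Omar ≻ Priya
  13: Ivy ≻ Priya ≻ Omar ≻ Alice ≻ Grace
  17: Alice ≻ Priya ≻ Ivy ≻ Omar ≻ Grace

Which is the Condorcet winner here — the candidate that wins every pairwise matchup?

Omar

Omar vs Ivy: 51–41
Omar vs Priya: 51–41
Omar vs Alice: 49–43
Omar vs Grace: 55–37
Omar beats every other candidate.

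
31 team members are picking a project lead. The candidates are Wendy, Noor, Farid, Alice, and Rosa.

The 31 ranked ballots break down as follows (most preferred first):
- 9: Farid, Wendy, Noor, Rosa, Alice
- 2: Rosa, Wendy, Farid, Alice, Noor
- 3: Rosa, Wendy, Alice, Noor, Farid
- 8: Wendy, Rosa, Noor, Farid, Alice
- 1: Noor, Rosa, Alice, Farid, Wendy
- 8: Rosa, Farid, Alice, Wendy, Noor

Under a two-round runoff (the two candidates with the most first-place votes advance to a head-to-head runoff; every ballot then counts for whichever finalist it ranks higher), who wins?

Round 1 first-place votes: Wendy 8, Noor 1, Farid 9, Alice 0, Rosa 13. Rosa and Farid advance.
Runoff: Rosa is ranked above Farid on 22 ballots, Farid above Rosa on 9.

Rosa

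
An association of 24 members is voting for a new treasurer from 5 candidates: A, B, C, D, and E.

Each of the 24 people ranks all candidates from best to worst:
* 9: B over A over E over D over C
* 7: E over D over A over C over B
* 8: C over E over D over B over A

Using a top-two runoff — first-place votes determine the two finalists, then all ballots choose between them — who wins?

C

Round 1 first-place votes: A 0, B 9, C 8, D 0, E 7. B and C advance.
Runoff: B is ranked above C on 9 ballots, C above B on 15.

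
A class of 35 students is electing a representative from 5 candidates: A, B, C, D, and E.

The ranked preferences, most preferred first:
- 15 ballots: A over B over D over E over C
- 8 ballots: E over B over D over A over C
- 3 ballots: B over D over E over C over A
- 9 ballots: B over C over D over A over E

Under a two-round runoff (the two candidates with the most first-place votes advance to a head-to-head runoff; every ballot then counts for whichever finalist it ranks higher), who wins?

Round 1 first-place votes: A 15, B 12, C 0, D 0, E 8. A and B advance.
Runoff: A is ranked above B on 15 ballots, B above A on 20.

B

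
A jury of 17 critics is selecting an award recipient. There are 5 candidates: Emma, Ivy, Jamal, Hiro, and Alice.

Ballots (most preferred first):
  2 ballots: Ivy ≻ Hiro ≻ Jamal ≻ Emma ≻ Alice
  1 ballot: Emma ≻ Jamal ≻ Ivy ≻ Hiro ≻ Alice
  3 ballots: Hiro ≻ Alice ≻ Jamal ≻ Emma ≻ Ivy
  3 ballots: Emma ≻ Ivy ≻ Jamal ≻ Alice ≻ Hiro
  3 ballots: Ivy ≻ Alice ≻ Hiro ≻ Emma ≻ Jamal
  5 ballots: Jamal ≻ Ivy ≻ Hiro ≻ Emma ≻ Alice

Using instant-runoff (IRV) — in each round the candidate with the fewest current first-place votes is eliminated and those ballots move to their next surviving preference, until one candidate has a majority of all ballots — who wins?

Round 1: Emma 4, Ivy 5, Jamal 5, Hiro 3, Alice 0. Alice eliminated.
Round 2: Emma 4, Ivy 5, Jamal 5, Hiro 3. Hiro eliminated.
Round 3: Emma 4, Ivy 5, Jamal 8. Emma eliminated.
Round 4: Ivy 8, Jamal 9. Jamal has a majority (≥9).

Jamal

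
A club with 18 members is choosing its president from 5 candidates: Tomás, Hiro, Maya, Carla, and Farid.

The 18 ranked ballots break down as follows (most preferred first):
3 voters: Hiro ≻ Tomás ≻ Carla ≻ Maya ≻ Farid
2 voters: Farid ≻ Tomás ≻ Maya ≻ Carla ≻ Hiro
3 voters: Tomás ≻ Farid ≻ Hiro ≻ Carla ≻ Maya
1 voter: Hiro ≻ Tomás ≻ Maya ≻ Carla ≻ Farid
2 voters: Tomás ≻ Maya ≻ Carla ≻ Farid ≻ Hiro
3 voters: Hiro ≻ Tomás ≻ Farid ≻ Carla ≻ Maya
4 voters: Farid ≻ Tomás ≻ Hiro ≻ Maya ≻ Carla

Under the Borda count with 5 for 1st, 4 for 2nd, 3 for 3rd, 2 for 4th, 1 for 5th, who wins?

Tomás

Tomás: 3×4 + 2×4 + 3×5 + 1×4 + 2×5 + 3×4 + 4×4 = 77
Hiro: 3×5 + 2×1 + 3×3 + 1×5 + 2×1 + 3×5 + 4×3 = 60
Maya: 3×2 + 2×3 + 3×1 + 1×3 + 2×4 + 3×1 + 4×2 = 37
Carla: 3×3 + 2×2 + 3×2 + 1×2 + 2×3 + 3×2 + 4×1 = 37
Farid: 3×1 + 2×5 + 3×4 + 1×1 + 2×2 + 3×3 + 4×5 = 59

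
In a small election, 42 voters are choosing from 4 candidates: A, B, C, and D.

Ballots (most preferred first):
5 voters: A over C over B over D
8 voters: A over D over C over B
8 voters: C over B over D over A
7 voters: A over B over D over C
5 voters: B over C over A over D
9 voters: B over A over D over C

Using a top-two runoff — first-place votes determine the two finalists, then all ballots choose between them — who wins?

Round 1 first-place votes: A 20, B 14, C 8, D 0. A and B advance.
Runoff: A is ranked above B on 20 ballots, B above A on 22.

B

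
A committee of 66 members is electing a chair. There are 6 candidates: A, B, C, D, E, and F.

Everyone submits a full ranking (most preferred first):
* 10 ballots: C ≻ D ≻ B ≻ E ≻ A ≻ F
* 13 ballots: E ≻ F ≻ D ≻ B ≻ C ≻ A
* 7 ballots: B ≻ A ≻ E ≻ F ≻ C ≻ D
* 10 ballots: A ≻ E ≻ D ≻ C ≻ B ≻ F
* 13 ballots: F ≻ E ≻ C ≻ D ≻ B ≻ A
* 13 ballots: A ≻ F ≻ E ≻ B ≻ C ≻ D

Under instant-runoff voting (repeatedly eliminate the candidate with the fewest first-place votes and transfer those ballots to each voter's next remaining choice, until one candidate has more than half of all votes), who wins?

Round 1: A 23, B 7, C 10, D 0, E 13, F 13. D eliminated.
Round 2: A 23, B 7, C 10, E 13, F 13. B eliminated.
Round 3: A 30, C 10, E 13, F 13. C eliminated.
Round 4: A 30, E 23, F 13. F eliminated.
Round 5: A 30, E 36. E has a majority (≥34).

E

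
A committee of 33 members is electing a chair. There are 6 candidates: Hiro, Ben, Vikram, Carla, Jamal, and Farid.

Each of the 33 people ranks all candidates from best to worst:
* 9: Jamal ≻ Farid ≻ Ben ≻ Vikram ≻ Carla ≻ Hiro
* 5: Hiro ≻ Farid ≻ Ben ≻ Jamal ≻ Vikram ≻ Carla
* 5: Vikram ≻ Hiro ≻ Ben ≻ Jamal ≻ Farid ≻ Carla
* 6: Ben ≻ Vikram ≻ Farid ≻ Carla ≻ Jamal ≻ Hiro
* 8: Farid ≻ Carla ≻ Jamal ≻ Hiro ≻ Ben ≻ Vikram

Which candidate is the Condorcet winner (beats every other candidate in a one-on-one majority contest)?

Farid

Farid vs Hiro: 23–10
Farid vs Ben: 22–11
Farid vs Vikram: 22–11
Farid vs Carla: 33–0
Farid vs Jamal: 19–14
Farid beats every other candidate.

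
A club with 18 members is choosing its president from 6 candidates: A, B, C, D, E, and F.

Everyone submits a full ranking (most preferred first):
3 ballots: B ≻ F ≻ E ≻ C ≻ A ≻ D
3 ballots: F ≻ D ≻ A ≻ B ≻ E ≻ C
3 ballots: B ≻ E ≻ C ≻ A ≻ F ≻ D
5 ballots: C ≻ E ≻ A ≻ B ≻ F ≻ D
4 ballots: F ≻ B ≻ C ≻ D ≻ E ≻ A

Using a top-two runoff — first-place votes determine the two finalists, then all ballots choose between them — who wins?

B

Round 1 first-place votes: A 0, B 6, C 5, D 0, E 0, F 7. F and B advance.
Runoff: F is ranked above B on 7 ballots, B above F on 11.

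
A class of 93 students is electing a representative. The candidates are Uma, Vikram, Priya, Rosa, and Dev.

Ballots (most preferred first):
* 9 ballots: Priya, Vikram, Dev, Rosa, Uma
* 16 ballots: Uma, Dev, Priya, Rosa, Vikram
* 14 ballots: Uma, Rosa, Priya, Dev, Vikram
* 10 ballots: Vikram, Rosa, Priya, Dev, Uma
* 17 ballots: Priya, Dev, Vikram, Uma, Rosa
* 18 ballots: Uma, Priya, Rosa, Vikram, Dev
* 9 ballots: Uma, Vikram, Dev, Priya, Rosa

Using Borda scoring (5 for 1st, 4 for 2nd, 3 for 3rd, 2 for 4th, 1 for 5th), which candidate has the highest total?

Priya

Uma: 9×1 + 16×5 + 14×5 + 10×1 + 17×2 + 18×5 + 9×5 = 338
Vikram: 9×4 + 16×1 + 14×1 + 10×5 + 17×3 + 18×2 + 9×4 = 239
Priya: 9×5 + 16×3 + 14×3 + 10×3 + 17×5 + 18×4 + 9×2 = 340
Rosa: 9×2 + 16×2 + 14×4 + 10×4 + 17×1 + 18×3 + 9×1 = 226
Dev: 9×3 + 16×4 + 14×2 + 10×2 + 17×4 + 18×1 + 9×3 = 252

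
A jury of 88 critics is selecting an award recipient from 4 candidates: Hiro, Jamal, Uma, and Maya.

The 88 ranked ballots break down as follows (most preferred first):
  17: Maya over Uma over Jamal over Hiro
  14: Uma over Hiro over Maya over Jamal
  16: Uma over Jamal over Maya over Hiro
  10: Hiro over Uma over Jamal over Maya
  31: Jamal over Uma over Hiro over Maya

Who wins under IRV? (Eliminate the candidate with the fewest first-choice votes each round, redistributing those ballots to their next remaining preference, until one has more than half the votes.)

Uma

Round 1: Hiro 10, Jamal 31, Uma 30, Maya 17. Hiro eliminated.
Round 2: Jamal 31, Uma 40, Maya 17. Maya eliminated.
Round 3: Jamal 31, Uma 57. Uma has a majority (≥45).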